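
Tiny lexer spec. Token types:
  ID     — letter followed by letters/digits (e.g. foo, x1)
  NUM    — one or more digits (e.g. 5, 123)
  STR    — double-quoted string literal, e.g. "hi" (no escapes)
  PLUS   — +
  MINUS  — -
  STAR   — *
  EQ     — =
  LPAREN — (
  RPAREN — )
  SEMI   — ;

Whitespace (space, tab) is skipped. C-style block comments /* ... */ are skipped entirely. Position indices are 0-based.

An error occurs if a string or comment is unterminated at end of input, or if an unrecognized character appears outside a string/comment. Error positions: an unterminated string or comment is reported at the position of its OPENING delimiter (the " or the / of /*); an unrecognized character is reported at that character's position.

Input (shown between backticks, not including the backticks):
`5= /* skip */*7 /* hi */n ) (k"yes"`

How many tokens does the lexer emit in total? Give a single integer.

pos=0: emit NUM '5' (now at pos=1)
pos=1: emit EQ '='
pos=3: enter COMMENT mode (saw '/*')
exit COMMENT mode (now at pos=13)
pos=13: emit STAR '*'
pos=14: emit NUM '7' (now at pos=15)
pos=16: enter COMMENT mode (saw '/*')
exit COMMENT mode (now at pos=24)
pos=24: emit ID 'n' (now at pos=25)
pos=26: emit RPAREN ')'
pos=28: emit LPAREN '('
pos=29: emit ID 'k' (now at pos=30)
pos=30: enter STRING mode
pos=30: emit STR "yes" (now at pos=35)
DONE. 9 tokens: [NUM, EQ, STAR, NUM, ID, RPAREN, LPAREN, ID, STR]

Answer: 9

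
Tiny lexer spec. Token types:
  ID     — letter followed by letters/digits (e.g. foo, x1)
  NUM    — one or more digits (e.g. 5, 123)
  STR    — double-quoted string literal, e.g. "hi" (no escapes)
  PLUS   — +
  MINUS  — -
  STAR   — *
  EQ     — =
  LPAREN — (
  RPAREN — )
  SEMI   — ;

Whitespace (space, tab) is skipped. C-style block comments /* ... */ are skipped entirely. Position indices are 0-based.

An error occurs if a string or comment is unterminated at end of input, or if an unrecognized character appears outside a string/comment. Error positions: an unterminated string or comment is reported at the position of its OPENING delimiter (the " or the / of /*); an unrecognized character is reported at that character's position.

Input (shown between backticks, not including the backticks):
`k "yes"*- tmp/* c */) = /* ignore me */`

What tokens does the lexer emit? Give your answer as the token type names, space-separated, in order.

pos=0: emit ID 'k' (now at pos=1)
pos=2: enter STRING mode
pos=2: emit STR "yes" (now at pos=7)
pos=7: emit STAR '*'
pos=8: emit MINUS '-'
pos=10: emit ID 'tmp' (now at pos=13)
pos=13: enter COMMENT mode (saw '/*')
exit COMMENT mode (now at pos=20)
pos=20: emit RPAREN ')'
pos=22: emit EQ '='
pos=24: enter COMMENT mode (saw '/*')
exit COMMENT mode (now at pos=39)
DONE. 7 tokens: [ID, STR, STAR, MINUS, ID, RPAREN, EQ]

Answer: ID STR STAR MINUS ID RPAREN EQ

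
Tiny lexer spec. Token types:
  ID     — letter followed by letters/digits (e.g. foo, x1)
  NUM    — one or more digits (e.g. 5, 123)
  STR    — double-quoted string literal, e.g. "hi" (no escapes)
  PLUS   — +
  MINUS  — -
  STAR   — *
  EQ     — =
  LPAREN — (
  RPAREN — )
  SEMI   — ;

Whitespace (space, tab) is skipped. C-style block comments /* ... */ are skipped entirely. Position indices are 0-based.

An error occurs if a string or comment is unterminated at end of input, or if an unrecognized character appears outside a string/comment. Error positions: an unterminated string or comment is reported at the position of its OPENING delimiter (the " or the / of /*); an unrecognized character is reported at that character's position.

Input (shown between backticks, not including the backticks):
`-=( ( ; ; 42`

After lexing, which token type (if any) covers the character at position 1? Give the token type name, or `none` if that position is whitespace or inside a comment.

pos=0: emit MINUS '-'
pos=1: emit EQ '='
pos=2: emit LPAREN '('
pos=4: emit LPAREN '('
pos=6: emit SEMI ';'
pos=8: emit SEMI ';'
pos=10: emit NUM '42' (now at pos=12)
DONE. 7 tokens: [MINUS, EQ, LPAREN, LPAREN, SEMI, SEMI, NUM]
Position 1: char is '=' -> EQ

Answer: EQ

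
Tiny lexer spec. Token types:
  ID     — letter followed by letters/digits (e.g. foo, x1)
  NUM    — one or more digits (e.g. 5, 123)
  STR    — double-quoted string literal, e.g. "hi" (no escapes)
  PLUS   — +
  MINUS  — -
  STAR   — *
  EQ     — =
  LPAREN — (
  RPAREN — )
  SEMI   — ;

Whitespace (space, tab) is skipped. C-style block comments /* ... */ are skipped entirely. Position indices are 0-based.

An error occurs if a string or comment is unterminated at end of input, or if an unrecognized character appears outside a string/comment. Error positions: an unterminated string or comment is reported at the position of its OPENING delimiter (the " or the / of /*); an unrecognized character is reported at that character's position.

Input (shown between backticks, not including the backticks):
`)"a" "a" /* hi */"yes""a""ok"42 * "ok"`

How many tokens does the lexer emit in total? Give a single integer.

Answer: 9

Derivation:
pos=0: emit RPAREN ')'
pos=1: enter STRING mode
pos=1: emit STR "a" (now at pos=4)
pos=5: enter STRING mode
pos=5: emit STR "a" (now at pos=8)
pos=9: enter COMMENT mode (saw '/*')
exit COMMENT mode (now at pos=17)
pos=17: enter STRING mode
pos=17: emit STR "yes" (now at pos=22)
pos=22: enter STRING mode
pos=22: emit STR "a" (now at pos=25)
pos=25: enter STRING mode
pos=25: emit STR "ok" (now at pos=29)
pos=29: emit NUM '42' (now at pos=31)
pos=32: emit STAR '*'
pos=34: enter STRING mode
pos=34: emit STR "ok" (now at pos=38)
DONE. 9 tokens: [RPAREN, STR, STR, STR, STR, STR, NUM, STAR, STR]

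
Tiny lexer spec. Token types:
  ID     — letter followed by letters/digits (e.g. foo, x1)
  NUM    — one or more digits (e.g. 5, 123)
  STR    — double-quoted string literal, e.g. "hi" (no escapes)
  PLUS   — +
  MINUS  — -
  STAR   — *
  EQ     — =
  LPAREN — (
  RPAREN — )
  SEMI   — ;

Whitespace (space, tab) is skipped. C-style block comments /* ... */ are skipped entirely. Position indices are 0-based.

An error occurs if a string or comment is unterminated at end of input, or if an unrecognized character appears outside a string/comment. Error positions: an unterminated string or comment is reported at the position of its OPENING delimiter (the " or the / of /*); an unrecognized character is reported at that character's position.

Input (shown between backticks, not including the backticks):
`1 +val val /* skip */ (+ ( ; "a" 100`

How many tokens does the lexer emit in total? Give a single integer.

pos=0: emit NUM '1' (now at pos=1)
pos=2: emit PLUS '+'
pos=3: emit ID 'val' (now at pos=6)
pos=7: emit ID 'val' (now at pos=10)
pos=11: enter COMMENT mode (saw '/*')
exit COMMENT mode (now at pos=21)
pos=22: emit LPAREN '('
pos=23: emit PLUS '+'
pos=25: emit LPAREN '('
pos=27: emit SEMI ';'
pos=29: enter STRING mode
pos=29: emit STR "a" (now at pos=32)
pos=33: emit NUM '100' (now at pos=36)
DONE. 10 tokens: [NUM, PLUS, ID, ID, LPAREN, PLUS, LPAREN, SEMI, STR, NUM]

Answer: 10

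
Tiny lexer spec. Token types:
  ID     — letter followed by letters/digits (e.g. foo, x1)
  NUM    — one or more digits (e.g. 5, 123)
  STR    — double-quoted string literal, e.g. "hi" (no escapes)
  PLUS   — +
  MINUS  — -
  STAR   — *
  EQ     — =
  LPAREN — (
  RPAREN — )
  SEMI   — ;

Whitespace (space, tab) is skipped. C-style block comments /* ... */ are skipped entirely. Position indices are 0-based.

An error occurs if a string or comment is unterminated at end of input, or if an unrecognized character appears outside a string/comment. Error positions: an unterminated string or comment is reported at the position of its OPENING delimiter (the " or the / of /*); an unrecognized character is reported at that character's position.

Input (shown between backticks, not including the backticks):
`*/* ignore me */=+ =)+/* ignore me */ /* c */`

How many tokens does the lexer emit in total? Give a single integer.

Answer: 6

Derivation:
pos=0: emit STAR '*'
pos=1: enter COMMENT mode (saw '/*')
exit COMMENT mode (now at pos=16)
pos=16: emit EQ '='
pos=17: emit PLUS '+'
pos=19: emit EQ '='
pos=20: emit RPAREN ')'
pos=21: emit PLUS '+'
pos=22: enter COMMENT mode (saw '/*')
exit COMMENT mode (now at pos=37)
pos=38: enter COMMENT mode (saw '/*')
exit COMMENT mode (now at pos=45)
DONE. 6 tokens: [STAR, EQ, PLUS, EQ, RPAREN, PLUS]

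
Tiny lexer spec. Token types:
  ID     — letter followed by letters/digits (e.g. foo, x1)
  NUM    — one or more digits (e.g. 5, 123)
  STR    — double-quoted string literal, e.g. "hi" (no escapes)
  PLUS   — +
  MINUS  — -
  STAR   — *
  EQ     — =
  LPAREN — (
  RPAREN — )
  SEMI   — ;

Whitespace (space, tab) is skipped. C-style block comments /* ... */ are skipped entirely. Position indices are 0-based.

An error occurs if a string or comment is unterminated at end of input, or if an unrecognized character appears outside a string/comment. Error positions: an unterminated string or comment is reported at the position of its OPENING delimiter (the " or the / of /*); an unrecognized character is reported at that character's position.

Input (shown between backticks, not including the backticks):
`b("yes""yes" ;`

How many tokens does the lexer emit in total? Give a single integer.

pos=0: emit ID 'b' (now at pos=1)
pos=1: emit LPAREN '('
pos=2: enter STRING mode
pos=2: emit STR "yes" (now at pos=7)
pos=7: enter STRING mode
pos=7: emit STR "yes" (now at pos=12)
pos=13: emit SEMI ';'
DONE. 5 tokens: [ID, LPAREN, STR, STR, SEMI]

Answer: 5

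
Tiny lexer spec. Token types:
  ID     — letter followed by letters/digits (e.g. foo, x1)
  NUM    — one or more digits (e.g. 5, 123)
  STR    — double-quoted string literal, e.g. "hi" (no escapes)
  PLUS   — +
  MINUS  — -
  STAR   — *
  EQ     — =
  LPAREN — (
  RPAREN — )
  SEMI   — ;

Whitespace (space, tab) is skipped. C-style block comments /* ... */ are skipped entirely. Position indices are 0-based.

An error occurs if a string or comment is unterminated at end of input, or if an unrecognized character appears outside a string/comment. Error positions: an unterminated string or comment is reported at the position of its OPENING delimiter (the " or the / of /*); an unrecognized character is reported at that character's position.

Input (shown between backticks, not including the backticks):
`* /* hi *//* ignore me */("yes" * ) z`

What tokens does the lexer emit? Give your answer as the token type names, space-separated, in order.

pos=0: emit STAR '*'
pos=2: enter COMMENT mode (saw '/*')
exit COMMENT mode (now at pos=10)
pos=10: enter COMMENT mode (saw '/*')
exit COMMENT mode (now at pos=25)
pos=25: emit LPAREN '('
pos=26: enter STRING mode
pos=26: emit STR "yes" (now at pos=31)
pos=32: emit STAR '*'
pos=34: emit RPAREN ')'
pos=36: emit ID 'z' (now at pos=37)
DONE. 6 tokens: [STAR, LPAREN, STR, STAR, RPAREN, ID]

Answer: STAR LPAREN STR STAR RPAREN ID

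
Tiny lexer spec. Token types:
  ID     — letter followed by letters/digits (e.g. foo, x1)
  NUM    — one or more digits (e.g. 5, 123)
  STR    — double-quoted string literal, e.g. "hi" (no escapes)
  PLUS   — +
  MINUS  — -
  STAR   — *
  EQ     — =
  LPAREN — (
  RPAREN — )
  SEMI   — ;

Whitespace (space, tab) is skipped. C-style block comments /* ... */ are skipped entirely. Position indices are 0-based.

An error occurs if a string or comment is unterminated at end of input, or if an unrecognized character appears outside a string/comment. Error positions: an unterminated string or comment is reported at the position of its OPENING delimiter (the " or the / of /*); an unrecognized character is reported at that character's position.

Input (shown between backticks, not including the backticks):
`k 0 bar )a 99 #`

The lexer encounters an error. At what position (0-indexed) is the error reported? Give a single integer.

pos=0: emit ID 'k' (now at pos=1)
pos=2: emit NUM '0' (now at pos=3)
pos=4: emit ID 'bar' (now at pos=7)
pos=8: emit RPAREN ')'
pos=9: emit ID 'a' (now at pos=10)
pos=11: emit NUM '99' (now at pos=13)
pos=14: ERROR — unrecognized char '#'

Answer: 14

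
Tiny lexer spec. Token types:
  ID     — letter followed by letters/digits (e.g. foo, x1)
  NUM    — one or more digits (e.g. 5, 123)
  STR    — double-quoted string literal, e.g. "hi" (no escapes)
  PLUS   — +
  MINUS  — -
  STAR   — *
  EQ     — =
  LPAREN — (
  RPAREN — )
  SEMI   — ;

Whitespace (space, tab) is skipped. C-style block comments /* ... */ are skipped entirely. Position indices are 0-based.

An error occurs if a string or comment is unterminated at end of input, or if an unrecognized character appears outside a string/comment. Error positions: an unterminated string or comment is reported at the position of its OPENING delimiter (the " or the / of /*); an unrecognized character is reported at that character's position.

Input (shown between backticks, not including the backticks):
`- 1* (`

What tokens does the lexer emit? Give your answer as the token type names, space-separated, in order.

Answer: MINUS NUM STAR LPAREN

Derivation:
pos=0: emit MINUS '-'
pos=2: emit NUM '1' (now at pos=3)
pos=3: emit STAR '*'
pos=5: emit LPAREN '('
DONE. 4 tokens: [MINUS, NUM, STAR, LPAREN]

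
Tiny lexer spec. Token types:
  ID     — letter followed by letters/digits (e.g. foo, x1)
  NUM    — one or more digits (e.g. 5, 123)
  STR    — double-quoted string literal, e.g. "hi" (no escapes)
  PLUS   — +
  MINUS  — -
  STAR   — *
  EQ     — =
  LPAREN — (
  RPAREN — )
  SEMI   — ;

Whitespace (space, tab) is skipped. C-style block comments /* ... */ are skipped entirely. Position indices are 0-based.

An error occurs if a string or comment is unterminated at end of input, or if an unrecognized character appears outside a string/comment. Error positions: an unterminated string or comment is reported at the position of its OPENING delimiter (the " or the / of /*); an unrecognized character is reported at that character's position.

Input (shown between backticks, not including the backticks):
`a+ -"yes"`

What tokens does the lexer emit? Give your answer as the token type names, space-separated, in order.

Answer: ID PLUS MINUS STR

Derivation:
pos=0: emit ID 'a' (now at pos=1)
pos=1: emit PLUS '+'
pos=3: emit MINUS '-'
pos=4: enter STRING mode
pos=4: emit STR "yes" (now at pos=9)
DONE. 4 tokens: [ID, PLUS, MINUS, STR]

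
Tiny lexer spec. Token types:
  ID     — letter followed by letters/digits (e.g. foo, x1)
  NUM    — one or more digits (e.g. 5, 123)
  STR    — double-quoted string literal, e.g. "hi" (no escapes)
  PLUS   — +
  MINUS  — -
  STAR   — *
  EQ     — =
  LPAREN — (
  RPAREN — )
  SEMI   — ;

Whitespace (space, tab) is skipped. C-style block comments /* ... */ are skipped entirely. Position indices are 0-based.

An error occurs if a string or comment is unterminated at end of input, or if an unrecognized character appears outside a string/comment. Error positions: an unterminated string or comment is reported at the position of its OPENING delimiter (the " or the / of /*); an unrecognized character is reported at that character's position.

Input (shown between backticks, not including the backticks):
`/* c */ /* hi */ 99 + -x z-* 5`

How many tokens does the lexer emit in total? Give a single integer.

pos=0: enter COMMENT mode (saw '/*')
exit COMMENT mode (now at pos=7)
pos=8: enter COMMENT mode (saw '/*')
exit COMMENT mode (now at pos=16)
pos=17: emit NUM '99' (now at pos=19)
pos=20: emit PLUS '+'
pos=22: emit MINUS '-'
pos=23: emit ID 'x' (now at pos=24)
pos=25: emit ID 'z' (now at pos=26)
pos=26: emit MINUS '-'
pos=27: emit STAR '*'
pos=29: emit NUM '5' (now at pos=30)
DONE. 8 tokens: [NUM, PLUS, MINUS, ID, ID, MINUS, STAR, NUM]

Answer: 8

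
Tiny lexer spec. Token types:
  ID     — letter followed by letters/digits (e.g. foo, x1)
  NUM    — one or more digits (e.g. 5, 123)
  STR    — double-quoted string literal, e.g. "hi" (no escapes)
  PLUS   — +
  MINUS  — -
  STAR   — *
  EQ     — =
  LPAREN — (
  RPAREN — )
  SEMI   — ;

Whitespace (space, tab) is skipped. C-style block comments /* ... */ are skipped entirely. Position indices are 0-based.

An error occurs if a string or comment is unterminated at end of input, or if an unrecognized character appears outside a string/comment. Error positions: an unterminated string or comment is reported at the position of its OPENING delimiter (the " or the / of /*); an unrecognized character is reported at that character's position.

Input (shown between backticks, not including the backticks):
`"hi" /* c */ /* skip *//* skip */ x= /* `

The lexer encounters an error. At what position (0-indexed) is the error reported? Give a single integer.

pos=0: enter STRING mode
pos=0: emit STR "hi" (now at pos=4)
pos=5: enter COMMENT mode (saw '/*')
exit COMMENT mode (now at pos=12)
pos=13: enter COMMENT mode (saw '/*')
exit COMMENT mode (now at pos=23)
pos=23: enter COMMENT mode (saw '/*')
exit COMMENT mode (now at pos=33)
pos=34: emit ID 'x' (now at pos=35)
pos=35: emit EQ '='
pos=37: enter COMMENT mode (saw '/*')
pos=37: ERROR — unterminated comment (reached EOF)

Answer: 37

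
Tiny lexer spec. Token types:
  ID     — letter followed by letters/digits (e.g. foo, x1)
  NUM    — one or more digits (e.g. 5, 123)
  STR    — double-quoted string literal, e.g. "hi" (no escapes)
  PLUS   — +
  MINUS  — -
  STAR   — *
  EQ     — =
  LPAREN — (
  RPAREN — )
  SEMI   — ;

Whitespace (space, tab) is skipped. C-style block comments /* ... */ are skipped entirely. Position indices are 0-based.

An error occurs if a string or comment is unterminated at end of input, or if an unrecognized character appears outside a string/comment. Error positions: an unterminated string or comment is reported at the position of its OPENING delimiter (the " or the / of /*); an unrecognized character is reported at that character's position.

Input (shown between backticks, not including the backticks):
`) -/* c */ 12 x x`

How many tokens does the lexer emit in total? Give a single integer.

Answer: 5

Derivation:
pos=0: emit RPAREN ')'
pos=2: emit MINUS '-'
pos=3: enter COMMENT mode (saw '/*')
exit COMMENT mode (now at pos=10)
pos=11: emit NUM '12' (now at pos=13)
pos=14: emit ID 'x' (now at pos=15)
pos=16: emit ID 'x' (now at pos=17)
DONE. 5 tokens: [RPAREN, MINUS, NUM, ID, ID]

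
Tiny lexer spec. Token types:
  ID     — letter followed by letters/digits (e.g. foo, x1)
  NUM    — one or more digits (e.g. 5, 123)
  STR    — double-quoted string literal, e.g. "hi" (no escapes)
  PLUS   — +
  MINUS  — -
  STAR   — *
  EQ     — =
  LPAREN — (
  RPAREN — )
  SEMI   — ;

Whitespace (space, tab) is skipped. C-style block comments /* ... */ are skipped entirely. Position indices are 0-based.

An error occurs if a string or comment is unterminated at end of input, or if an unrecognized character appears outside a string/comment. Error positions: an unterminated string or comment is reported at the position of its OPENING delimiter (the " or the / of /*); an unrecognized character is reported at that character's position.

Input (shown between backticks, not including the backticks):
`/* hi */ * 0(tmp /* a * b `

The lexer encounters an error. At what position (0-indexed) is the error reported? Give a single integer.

Answer: 17

Derivation:
pos=0: enter COMMENT mode (saw '/*')
exit COMMENT mode (now at pos=8)
pos=9: emit STAR '*'
pos=11: emit NUM '0' (now at pos=12)
pos=12: emit LPAREN '('
pos=13: emit ID 'tmp' (now at pos=16)
pos=17: enter COMMENT mode (saw '/*')
pos=17: ERROR — unterminated comment (reached EOF)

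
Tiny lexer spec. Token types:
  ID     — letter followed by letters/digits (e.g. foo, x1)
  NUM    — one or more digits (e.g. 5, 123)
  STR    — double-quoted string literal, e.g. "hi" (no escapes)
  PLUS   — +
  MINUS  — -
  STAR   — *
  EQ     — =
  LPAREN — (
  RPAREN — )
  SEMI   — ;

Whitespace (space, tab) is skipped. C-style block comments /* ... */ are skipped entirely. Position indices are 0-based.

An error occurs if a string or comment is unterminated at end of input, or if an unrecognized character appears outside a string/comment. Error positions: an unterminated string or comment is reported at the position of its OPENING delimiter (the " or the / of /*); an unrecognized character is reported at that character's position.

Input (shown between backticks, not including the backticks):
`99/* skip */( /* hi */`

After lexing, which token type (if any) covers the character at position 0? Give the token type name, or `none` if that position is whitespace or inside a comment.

pos=0: emit NUM '99' (now at pos=2)
pos=2: enter COMMENT mode (saw '/*')
exit COMMENT mode (now at pos=12)
pos=12: emit LPAREN '('
pos=14: enter COMMENT mode (saw '/*')
exit COMMENT mode (now at pos=22)
DONE. 2 tokens: [NUM, LPAREN]
Position 0: char is '9' -> NUM

Answer: NUM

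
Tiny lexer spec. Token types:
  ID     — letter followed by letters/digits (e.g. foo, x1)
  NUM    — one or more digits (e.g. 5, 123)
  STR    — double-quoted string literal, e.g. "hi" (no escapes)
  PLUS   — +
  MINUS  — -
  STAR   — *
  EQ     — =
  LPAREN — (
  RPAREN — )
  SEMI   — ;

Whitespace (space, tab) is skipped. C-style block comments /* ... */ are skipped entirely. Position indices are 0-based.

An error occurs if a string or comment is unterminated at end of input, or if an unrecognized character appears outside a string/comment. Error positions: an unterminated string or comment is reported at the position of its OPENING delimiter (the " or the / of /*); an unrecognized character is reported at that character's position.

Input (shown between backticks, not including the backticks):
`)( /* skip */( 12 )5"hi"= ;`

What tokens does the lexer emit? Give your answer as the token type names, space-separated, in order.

pos=0: emit RPAREN ')'
pos=1: emit LPAREN '('
pos=3: enter COMMENT mode (saw '/*')
exit COMMENT mode (now at pos=13)
pos=13: emit LPAREN '('
pos=15: emit NUM '12' (now at pos=17)
pos=18: emit RPAREN ')'
pos=19: emit NUM '5' (now at pos=20)
pos=20: enter STRING mode
pos=20: emit STR "hi" (now at pos=24)
pos=24: emit EQ '='
pos=26: emit SEMI ';'
DONE. 9 tokens: [RPAREN, LPAREN, LPAREN, NUM, RPAREN, NUM, STR, EQ, SEMI]

Answer: RPAREN LPAREN LPAREN NUM RPAREN NUM STR EQ SEMI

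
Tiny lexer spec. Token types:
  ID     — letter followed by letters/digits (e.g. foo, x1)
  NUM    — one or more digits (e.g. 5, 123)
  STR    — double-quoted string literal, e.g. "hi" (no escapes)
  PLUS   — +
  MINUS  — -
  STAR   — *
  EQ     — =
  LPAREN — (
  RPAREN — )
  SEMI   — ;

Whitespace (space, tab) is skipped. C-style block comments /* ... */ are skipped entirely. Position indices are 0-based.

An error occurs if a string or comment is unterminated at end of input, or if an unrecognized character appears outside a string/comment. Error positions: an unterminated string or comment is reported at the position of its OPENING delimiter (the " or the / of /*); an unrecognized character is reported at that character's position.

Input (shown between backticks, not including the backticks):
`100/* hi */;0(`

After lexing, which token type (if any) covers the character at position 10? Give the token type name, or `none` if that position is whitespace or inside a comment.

Answer: none

Derivation:
pos=0: emit NUM '100' (now at pos=3)
pos=3: enter COMMENT mode (saw '/*')
exit COMMENT mode (now at pos=11)
pos=11: emit SEMI ';'
pos=12: emit NUM '0' (now at pos=13)
pos=13: emit LPAREN '('
DONE. 4 tokens: [NUM, SEMI, NUM, LPAREN]
Position 10: char is '/' -> none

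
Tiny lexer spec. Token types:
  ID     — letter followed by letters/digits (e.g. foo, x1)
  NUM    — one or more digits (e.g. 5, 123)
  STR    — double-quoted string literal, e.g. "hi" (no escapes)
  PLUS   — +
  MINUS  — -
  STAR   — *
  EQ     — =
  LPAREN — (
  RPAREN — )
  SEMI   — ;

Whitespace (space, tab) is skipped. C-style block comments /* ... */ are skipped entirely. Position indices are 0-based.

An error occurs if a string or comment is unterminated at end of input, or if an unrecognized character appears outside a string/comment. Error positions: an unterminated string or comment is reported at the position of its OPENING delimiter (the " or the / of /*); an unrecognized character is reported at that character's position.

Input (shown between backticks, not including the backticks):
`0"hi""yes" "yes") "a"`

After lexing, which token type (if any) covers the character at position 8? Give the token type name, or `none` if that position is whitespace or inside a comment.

pos=0: emit NUM '0' (now at pos=1)
pos=1: enter STRING mode
pos=1: emit STR "hi" (now at pos=5)
pos=5: enter STRING mode
pos=5: emit STR "yes" (now at pos=10)
pos=11: enter STRING mode
pos=11: emit STR "yes" (now at pos=16)
pos=16: emit RPAREN ')'
pos=18: enter STRING mode
pos=18: emit STR "a" (now at pos=21)
DONE. 6 tokens: [NUM, STR, STR, STR, RPAREN, STR]
Position 8: char is 's' -> STR

Answer: STR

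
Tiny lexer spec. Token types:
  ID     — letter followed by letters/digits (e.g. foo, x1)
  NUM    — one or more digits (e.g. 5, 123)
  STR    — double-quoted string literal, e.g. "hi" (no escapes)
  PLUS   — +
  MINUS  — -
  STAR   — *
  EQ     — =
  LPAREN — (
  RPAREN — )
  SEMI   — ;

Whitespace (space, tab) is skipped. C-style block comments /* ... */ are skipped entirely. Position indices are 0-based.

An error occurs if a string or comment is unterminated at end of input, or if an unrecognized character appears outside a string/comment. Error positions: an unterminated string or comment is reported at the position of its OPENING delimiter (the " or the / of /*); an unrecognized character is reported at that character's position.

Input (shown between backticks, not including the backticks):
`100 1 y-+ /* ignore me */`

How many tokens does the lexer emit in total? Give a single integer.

Answer: 5

Derivation:
pos=0: emit NUM '100' (now at pos=3)
pos=4: emit NUM '1' (now at pos=5)
pos=6: emit ID 'y' (now at pos=7)
pos=7: emit MINUS '-'
pos=8: emit PLUS '+'
pos=10: enter COMMENT mode (saw '/*')
exit COMMENT mode (now at pos=25)
DONE. 5 tokens: [NUM, NUM, ID, MINUS, PLUS]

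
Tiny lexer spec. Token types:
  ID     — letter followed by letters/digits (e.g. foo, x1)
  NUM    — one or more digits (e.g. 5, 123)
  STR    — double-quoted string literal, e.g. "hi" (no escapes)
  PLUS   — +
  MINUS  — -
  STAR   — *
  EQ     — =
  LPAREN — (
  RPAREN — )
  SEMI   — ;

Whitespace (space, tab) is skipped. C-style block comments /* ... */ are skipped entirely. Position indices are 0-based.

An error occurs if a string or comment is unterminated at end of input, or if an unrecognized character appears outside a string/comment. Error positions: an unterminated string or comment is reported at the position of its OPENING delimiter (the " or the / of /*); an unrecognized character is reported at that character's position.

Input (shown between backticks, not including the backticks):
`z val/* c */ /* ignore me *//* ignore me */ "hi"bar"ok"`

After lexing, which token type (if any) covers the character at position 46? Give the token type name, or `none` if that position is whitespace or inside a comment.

Answer: STR

Derivation:
pos=0: emit ID 'z' (now at pos=1)
pos=2: emit ID 'val' (now at pos=5)
pos=5: enter COMMENT mode (saw '/*')
exit COMMENT mode (now at pos=12)
pos=13: enter COMMENT mode (saw '/*')
exit COMMENT mode (now at pos=28)
pos=28: enter COMMENT mode (saw '/*')
exit COMMENT mode (now at pos=43)
pos=44: enter STRING mode
pos=44: emit STR "hi" (now at pos=48)
pos=48: emit ID 'bar' (now at pos=51)
pos=51: enter STRING mode
pos=51: emit STR "ok" (now at pos=55)
DONE. 5 tokens: [ID, ID, STR, ID, STR]
Position 46: char is 'i' -> STR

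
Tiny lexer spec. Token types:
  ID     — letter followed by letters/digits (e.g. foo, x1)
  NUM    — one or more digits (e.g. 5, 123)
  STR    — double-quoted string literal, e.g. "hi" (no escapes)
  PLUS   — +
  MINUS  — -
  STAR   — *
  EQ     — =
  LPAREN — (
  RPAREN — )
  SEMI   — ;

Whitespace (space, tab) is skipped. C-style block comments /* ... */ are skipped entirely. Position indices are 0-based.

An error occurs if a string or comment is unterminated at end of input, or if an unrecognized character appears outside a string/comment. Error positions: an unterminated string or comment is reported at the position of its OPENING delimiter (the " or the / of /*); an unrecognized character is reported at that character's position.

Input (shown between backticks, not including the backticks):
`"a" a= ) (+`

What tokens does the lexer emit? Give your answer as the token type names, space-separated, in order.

pos=0: enter STRING mode
pos=0: emit STR "a" (now at pos=3)
pos=4: emit ID 'a' (now at pos=5)
pos=5: emit EQ '='
pos=7: emit RPAREN ')'
pos=9: emit LPAREN '('
pos=10: emit PLUS '+'
DONE. 6 tokens: [STR, ID, EQ, RPAREN, LPAREN, PLUS]

Answer: STR ID EQ RPAREN LPAREN PLUS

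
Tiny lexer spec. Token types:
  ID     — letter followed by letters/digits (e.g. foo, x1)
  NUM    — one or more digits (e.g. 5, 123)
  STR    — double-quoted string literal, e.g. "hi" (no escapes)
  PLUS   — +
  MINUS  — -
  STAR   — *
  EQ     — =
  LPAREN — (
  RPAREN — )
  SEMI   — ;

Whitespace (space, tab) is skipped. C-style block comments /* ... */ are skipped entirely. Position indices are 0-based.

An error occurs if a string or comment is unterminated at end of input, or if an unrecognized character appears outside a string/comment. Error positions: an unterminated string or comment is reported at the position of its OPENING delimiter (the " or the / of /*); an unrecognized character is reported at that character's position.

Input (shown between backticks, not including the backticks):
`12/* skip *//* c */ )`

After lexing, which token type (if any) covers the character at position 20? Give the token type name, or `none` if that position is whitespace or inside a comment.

Answer: RPAREN

Derivation:
pos=0: emit NUM '12' (now at pos=2)
pos=2: enter COMMENT mode (saw '/*')
exit COMMENT mode (now at pos=12)
pos=12: enter COMMENT mode (saw '/*')
exit COMMENT mode (now at pos=19)
pos=20: emit RPAREN ')'
DONE. 2 tokens: [NUM, RPAREN]
Position 20: char is ')' -> RPAREN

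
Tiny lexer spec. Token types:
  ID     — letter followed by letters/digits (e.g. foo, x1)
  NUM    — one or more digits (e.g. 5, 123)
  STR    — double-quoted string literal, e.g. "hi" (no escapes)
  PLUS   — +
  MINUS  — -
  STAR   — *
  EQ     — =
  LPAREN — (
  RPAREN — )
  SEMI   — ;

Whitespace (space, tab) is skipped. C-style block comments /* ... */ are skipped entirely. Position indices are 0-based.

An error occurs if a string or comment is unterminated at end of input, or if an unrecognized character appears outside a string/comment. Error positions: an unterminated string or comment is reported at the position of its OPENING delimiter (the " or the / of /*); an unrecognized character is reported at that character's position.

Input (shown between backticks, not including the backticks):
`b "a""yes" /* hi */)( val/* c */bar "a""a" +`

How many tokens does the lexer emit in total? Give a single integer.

Answer: 10

Derivation:
pos=0: emit ID 'b' (now at pos=1)
pos=2: enter STRING mode
pos=2: emit STR "a" (now at pos=5)
pos=5: enter STRING mode
pos=5: emit STR "yes" (now at pos=10)
pos=11: enter COMMENT mode (saw '/*')
exit COMMENT mode (now at pos=19)
pos=19: emit RPAREN ')'
pos=20: emit LPAREN '('
pos=22: emit ID 'val' (now at pos=25)
pos=25: enter COMMENT mode (saw '/*')
exit COMMENT mode (now at pos=32)
pos=32: emit ID 'bar' (now at pos=35)
pos=36: enter STRING mode
pos=36: emit STR "a" (now at pos=39)
pos=39: enter STRING mode
pos=39: emit STR "a" (now at pos=42)
pos=43: emit PLUS '+'
DONE. 10 tokens: [ID, STR, STR, RPAREN, LPAREN, ID, ID, STR, STR, PLUS]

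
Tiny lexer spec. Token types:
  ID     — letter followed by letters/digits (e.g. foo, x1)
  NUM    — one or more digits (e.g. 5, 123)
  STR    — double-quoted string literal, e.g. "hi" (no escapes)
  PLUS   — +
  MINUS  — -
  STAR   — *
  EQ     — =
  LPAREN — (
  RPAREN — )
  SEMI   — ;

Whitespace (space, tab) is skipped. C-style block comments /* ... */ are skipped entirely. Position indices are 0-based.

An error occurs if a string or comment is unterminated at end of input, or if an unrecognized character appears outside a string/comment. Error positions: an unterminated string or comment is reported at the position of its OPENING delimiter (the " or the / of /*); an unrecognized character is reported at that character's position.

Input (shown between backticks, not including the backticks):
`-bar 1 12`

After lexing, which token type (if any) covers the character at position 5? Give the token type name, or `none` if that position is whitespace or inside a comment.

Answer: NUM

Derivation:
pos=0: emit MINUS '-'
pos=1: emit ID 'bar' (now at pos=4)
pos=5: emit NUM '1' (now at pos=6)
pos=7: emit NUM '12' (now at pos=9)
DONE. 4 tokens: [MINUS, ID, NUM, NUM]
Position 5: char is '1' -> NUM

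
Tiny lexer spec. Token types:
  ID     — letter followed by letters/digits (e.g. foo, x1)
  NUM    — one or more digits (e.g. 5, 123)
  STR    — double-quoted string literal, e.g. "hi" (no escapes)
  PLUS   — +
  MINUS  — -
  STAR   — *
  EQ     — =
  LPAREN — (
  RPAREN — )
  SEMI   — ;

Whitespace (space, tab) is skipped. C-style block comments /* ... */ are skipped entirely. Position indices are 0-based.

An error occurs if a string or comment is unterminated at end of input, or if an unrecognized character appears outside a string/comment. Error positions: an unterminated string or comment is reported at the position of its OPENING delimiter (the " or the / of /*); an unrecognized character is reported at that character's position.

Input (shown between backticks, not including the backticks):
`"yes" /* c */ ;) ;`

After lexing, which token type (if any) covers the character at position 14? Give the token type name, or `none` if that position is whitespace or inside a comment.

pos=0: enter STRING mode
pos=0: emit STR "yes" (now at pos=5)
pos=6: enter COMMENT mode (saw '/*')
exit COMMENT mode (now at pos=13)
pos=14: emit SEMI ';'
pos=15: emit RPAREN ')'
pos=17: emit SEMI ';'
DONE. 4 tokens: [STR, SEMI, RPAREN, SEMI]
Position 14: char is ';' -> SEMI

Answer: SEMI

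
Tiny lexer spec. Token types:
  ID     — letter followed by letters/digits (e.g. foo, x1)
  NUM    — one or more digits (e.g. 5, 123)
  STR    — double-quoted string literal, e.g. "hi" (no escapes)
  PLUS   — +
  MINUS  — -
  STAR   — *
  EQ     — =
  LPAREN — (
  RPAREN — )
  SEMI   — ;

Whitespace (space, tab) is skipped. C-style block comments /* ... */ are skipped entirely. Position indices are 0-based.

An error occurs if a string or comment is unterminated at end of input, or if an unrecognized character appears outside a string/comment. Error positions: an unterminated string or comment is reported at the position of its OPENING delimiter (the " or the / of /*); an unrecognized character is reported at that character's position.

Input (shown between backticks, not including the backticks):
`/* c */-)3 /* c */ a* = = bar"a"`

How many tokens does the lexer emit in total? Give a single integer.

Answer: 9

Derivation:
pos=0: enter COMMENT mode (saw '/*')
exit COMMENT mode (now at pos=7)
pos=7: emit MINUS '-'
pos=8: emit RPAREN ')'
pos=9: emit NUM '3' (now at pos=10)
pos=11: enter COMMENT mode (saw '/*')
exit COMMENT mode (now at pos=18)
pos=19: emit ID 'a' (now at pos=20)
pos=20: emit STAR '*'
pos=22: emit EQ '='
pos=24: emit EQ '='
pos=26: emit ID 'bar' (now at pos=29)
pos=29: enter STRING mode
pos=29: emit STR "a" (now at pos=32)
DONE. 9 tokens: [MINUS, RPAREN, NUM, ID, STAR, EQ, EQ, ID, STR]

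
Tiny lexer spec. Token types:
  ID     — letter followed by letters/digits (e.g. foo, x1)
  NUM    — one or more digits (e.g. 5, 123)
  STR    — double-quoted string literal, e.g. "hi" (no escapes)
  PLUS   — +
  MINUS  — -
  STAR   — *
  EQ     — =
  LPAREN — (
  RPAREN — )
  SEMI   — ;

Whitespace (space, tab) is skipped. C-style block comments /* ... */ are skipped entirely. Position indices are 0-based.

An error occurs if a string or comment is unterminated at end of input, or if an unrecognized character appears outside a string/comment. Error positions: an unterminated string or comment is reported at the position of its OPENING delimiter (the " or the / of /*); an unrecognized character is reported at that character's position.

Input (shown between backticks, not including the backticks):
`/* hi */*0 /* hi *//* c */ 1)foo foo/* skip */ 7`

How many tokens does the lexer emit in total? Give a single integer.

Answer: 7

Derivation:
pos=0: enter COMMENT mode (saw '/*')
exit COMMENT mode (now at pos=8)
pos=8: emit STAR '*'
pos=9: emit NUM '0' (now at pos=10)
pos=11: enter COMMENT mode (saw '/*')
exit COMMENT mode (now at pos=19)
pos=19: enter COMMENT mode (saw '/*')
exit COMMENT mode (now at pos=26)
pos=27: emit NUM '1' (now at pos=28)
pos=28: emit RPAREN ')'
pos=29: emit ID 'foo' (now at pos=32)
pos=33: emit ID 'foo' (now at pos=36)
pos=36: enter COMMENT mode (saw '/*')
exit COMMENT mode (now at pos=46)
pos=47: emit NUM '7' (now at pos=48)
DONE. 7 tokens: [STAR, NUM, NUM, RPAREN, ID, ID, NUM]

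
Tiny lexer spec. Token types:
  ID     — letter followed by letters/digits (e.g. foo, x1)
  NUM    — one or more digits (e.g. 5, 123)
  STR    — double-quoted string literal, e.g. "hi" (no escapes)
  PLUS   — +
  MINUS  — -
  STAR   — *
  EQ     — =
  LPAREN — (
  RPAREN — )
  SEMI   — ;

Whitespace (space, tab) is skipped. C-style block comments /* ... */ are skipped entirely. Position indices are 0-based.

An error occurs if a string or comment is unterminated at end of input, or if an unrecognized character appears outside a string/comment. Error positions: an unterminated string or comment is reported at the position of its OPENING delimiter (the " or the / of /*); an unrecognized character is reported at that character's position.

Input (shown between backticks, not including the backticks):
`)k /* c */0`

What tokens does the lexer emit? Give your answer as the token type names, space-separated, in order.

Answer: RPAREN ID NUM

Derivation:
pos=0: emit RPAREN ')'
pos=1: emit ID 'k' (now at pos=2)
pos=3: enter COMMENT mode (saw '/*')
exit COMMENT mode (now at pos=10)
pos=10: emit NUM '0' (now at pos=11)
DONE. 3 tokens: [RPAREN, ID, NUM]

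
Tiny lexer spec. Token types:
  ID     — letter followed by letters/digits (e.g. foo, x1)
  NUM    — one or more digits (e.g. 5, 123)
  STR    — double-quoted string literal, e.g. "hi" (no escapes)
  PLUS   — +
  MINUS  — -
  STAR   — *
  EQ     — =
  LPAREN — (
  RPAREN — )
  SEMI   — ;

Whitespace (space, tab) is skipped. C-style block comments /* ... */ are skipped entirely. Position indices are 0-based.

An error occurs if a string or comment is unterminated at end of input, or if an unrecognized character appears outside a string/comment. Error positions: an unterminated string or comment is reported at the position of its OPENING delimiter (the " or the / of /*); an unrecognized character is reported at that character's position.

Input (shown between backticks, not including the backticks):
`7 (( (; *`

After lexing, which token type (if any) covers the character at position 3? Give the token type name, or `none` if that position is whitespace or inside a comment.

pos=0: emit NUM '7' (now at pos=1)
pos=2: emit LPAREN '('
pos=3: emit LPAREN '('
pos=5: emit LPAREN '('
pos=6: emit SEMI ';'
pos=8: emit STAR '*'
DONE. 6 tokens: [NUM, LPAREN, LPAREN, LPAREN, SEMI, STAR]
Position 3: char is '(' -> LPAREN

Answer: LPAREN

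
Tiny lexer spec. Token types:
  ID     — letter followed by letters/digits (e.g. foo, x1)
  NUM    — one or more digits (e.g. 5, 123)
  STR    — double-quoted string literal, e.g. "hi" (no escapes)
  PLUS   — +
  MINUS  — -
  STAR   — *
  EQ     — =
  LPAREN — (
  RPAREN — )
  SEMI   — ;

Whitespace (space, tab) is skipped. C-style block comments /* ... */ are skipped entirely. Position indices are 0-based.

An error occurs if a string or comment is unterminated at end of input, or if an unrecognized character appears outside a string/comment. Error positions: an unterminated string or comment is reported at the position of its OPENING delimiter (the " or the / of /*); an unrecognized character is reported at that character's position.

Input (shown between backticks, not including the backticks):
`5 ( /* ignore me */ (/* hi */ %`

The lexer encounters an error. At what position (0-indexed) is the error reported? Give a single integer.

Answer: 30

Derivation:
pos=0: emit NUM '5' (now at pos=1)
pos=2: emit LPAREN '('
pos=4: enter COMMENT mode (saw '/*')
exit COMMENT mode (now at pos=19)
pos=20: emit LPAREN '('
pos=21: enter COMMENT mode (saw '/*')
exit COMMENT mode (now at pos=29)
pos=30: ERROR — unrecognized char '%'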